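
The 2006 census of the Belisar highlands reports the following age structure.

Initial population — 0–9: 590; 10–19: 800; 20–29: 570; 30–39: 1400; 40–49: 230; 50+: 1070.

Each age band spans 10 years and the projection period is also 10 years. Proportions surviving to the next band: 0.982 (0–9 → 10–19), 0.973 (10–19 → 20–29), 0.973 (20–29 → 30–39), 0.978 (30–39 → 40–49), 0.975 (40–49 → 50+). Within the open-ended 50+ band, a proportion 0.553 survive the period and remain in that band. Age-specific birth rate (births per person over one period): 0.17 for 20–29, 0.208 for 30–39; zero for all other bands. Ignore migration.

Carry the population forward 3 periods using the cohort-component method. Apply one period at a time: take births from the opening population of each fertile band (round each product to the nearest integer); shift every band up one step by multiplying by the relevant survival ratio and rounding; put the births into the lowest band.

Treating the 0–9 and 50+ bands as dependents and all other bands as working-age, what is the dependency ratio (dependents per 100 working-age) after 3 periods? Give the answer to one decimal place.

93.1

— Period 1 —
Births: 570 * 0.17 = 97  |  1400 * 0.208 = 291 ⇒ total 388
10–19: 590 * 0.982 = 579
20–29: 800 * 0.973 = 778
30–39: 570 * 0.973 = 555
40–49: 1400 * 0.978 = 1369
50+: 230 * 0.975 + 1070 * 0.553 = 224 + 592 = 816
Population now: 0–9=388, 10–19=579, 20–29=778, 30–39=555, 40–49=1369, 50+=816
— Period 2 —
Births: 778 * 0.17 = 132  |  555 * 0.208 = 115 ⇒ total 247
10–19: 388 * 0.982 = 381
20–29: 579 * 0.973 = 563
30–39: 778 * 0.973 = 757
40–49: 555 * 0.978 = 543
50+: 1369 * 0.975 + 816 * 0.553 = 1335 + 451 = 1786
Population now: 0–9=247, 10–19=381, 20–29=563, 30–39=757, 40–49=543, 50+=1786
— Period 3 —
Births: 563 * 0.17 = 96  |  757 * 0.208 = 157 ⇒ total 253
10–19: 247 * 0.982 = 243
20–29: 381 * 0.973 = 371
30–39: 563 * 0.973 = 548
40–49: 757 * 0.978 = 740
50+: 543 * 0.975 + 1786 * 0.553 = 529 + 988 = 1517
Population now: 0–9=253, 10–19=243, 20–29=371, 30–39=548, 40–49=740, 50+=1517
Dependents (band 0–9 + band 50+) = 253 + 1517 = 1770; working-age = 1902; ratio = 1770/1902 × 100 = 93.1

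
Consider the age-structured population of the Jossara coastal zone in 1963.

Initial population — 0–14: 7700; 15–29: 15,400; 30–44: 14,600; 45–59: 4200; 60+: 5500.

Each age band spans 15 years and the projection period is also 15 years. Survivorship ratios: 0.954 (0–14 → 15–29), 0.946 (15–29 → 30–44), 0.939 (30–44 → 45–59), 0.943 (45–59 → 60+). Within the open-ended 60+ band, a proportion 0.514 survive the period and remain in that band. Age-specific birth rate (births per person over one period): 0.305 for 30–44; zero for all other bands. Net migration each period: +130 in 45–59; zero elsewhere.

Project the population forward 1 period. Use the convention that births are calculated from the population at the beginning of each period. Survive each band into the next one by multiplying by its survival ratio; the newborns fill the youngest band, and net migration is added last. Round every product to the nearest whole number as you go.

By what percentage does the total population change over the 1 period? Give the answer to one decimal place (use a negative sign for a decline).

-0.9

Period 1.
Births: 14600 × 0.305 = 4453
15–29: 7700 × 0.954 = 7346
30–44: 15400 × 0.946 = 14568
45–59: 14600 × 0.939 = 13709
60+: 4200 × 0.943 + 5500 × 0.514 = 3961 + 2827 = 6788
Net migration: 45–59 + 130 → 13839
Giving 4453 / 7346 / 14568 / 13839 / 6788.
Total: 47400 → 46994; change = -406; percentage change = -0.9%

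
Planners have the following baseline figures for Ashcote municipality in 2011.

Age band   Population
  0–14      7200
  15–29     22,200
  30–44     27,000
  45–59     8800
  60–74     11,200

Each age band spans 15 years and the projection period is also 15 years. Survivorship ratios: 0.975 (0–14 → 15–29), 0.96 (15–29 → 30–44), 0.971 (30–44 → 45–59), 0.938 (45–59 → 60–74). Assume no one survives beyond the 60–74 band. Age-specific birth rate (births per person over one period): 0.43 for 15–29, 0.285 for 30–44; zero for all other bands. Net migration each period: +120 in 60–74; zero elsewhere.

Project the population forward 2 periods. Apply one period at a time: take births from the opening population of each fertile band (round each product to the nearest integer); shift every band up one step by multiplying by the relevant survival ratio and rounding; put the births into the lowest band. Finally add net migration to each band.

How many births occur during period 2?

9093

[period 1]
Births: 22200 × 0.43 = 9546, 27000 × 0.285 = 7695 → total 17241
15–29: 7200 × 0.975 = 7020
30–44: 22200 × 0.96 = 21312
45–59: 27000 × 0.971 = 26217
60–74: 8800 × 0.938 = 8254
Net migration: 60–74 + 120 → 8374
Giving 17241 / 7020 / 21312 / 26217 / 8374.
[period 2]
Births: 7020 × 0.43 = 3019, 21312 × 0.285 = 6074 → total 9093
15–29: 17241 × 0.975 = 16810
30–44: 7020 × 0.96 = 6739
45–59: 21312 × 0.971 = 20694
60–74: 26217 × 0.938 = 24592
Net migration: 60–74 + 120 → 24712
Giving 9093 / 16810 / 6739 / 20694 / 24712.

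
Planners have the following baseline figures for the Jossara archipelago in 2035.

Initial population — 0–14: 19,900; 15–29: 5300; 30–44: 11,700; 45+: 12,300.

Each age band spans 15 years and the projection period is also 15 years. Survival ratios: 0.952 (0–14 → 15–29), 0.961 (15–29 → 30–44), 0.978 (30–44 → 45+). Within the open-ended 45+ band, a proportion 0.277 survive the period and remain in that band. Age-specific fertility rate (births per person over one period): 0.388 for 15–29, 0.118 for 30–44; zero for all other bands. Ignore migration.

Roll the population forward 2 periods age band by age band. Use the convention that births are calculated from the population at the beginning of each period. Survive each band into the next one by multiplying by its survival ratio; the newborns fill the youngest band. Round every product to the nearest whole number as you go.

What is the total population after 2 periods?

38524

Period 1.
Births: 5300 × 0.388 = 2056  |  11700 × 0.118 = 1381 → 3437
15–29: 19900 × 0.952 = 18945
30–44: 5300 × 0.961 = 5093
45+: 11700 × 0.978 + 12300 × 0.277 = 11443 + 3407 = 14850
Population now: 0–14=3437, 15–29=18945, 30–44=5093, 45+=14850
Period 2.
Births: 18945 × 0.388 = 7351  |  5093 × 0.118 = 601 → 7952
15–29: 3437 × 0.952 = 3272
30–44: 18945 × 0.961 = 18206
45+: 5093 × 0.978 + 14850 × 0.277 = 4981 + 4113 = 9094
Population now: 0–14=7952, 15–29=3272, 30–44=18206, 45+=9094
Total after period 2: 7952 + 3272 + 18206 + 9094 = 38524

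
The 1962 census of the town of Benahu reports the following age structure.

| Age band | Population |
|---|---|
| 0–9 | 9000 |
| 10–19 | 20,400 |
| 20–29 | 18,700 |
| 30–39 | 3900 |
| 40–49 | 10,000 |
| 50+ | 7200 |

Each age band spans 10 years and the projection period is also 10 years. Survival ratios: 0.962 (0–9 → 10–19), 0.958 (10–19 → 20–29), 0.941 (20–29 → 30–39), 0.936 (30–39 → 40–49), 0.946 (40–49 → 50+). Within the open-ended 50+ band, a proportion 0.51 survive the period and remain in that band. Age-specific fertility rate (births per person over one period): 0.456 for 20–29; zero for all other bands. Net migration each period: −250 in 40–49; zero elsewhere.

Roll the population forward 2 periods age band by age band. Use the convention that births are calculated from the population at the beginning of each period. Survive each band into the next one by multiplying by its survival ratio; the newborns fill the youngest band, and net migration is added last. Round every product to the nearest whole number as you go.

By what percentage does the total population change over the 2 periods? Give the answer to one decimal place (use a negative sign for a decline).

Period 1:
Births: 18700 × 0.456 = 8527
10–19: 9000 × 0.962 = 8658
20–29: 20400 × 0.958 = 19543
30–39: 18700 × 0.941 = 17597
40–49: 3900 × 0.936 = 3650
50+: 10000 × 0.946 + 7200 × 0.51 = 9460 + 3672 = 13132
Net migration: 40–49 − 250 → 3400
Giving 8527 / 8658 / 19543 / 17597 / 3400 / 13132.
Period 2:
Births: 19543 × 0.456 = 8912
10–19: 8527 × 0.962 = 8203
20–29: 8658 × 0.958 = 8294
30–39: 19543 × 0.941 = 18390
40–49: 17597 × 0.936 = 16471
50+: 3400 × 0.946 + 13132 × 0.51 = 3216 + 6697 = 9913
Net migration: 40–49 − 250 → 16221
Giving 8912 / 8203 / 8294 / 18390 / 16221 / 9913.
Total: 69200 → 69933; change = 733; percentage change = 1.1%

1.1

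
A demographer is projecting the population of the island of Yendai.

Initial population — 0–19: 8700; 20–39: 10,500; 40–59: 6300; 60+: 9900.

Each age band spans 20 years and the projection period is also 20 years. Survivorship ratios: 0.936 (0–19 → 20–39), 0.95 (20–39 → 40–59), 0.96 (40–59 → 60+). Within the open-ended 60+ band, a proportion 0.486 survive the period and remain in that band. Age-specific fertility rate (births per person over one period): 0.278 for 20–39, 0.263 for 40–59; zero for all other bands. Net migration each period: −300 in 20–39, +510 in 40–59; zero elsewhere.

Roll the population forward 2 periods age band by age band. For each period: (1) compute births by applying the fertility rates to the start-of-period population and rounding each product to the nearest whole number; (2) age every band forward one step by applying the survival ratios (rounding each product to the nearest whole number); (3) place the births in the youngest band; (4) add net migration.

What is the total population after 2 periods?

32225

After projecting period 1:
Births: 10500 × 0.278 = 2919 ; 6300 × 0.263 = 1657 ⇒ total 4576
20–39: 8700 × 0.936 = 8143
40–59: 10500 × 0.95 = 9975
60+: 6300 × 0.96 + 9900 × 0.486 = 6048 + 4811 = 10859
Net migration: 20–39 − 300 → 7843; 40–59 + 510 → 10485
End of period: [4576, 7843, 10485, 10859]
After projecting period 2:
Births: 7843 × 0.278 = 2180 ; 10485 × 0.263 = 2758 ⇒ total 4938
20–39: 4576 × 0.936 = 4283
40–59: 7843 × 0.95 = 7451
60+: 10485 × 0.96 + 10859 × 0.486 = 10066 + 5277 = 15343
Net migration: 20–39 − 300 → 3983; 40–59 + 510 → 7961
End of period: [4938, 3983, 7961, 15343]
Total after period 2: 4938 + 3983 + 7961 + 15343 = 32225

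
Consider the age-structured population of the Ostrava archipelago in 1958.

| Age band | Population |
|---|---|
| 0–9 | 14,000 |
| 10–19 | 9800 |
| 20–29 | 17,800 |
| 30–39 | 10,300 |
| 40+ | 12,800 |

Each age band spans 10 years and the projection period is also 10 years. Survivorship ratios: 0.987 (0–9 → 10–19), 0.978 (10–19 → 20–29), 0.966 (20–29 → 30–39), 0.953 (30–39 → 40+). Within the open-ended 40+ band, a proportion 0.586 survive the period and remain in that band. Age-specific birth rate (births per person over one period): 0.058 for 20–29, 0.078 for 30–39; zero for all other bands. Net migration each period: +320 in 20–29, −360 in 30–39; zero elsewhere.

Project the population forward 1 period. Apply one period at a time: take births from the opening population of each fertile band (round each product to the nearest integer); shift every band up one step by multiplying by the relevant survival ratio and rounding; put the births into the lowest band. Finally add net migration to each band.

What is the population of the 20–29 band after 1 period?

9904

After projecting period 1:
Births: 17800 * 0.058 = 1032  |  10300 * 0.078 = 803 ⇒ total 1835
10–19: 14000 * 0.987 = 13818
20–29: 9800 * 0.978 = 9584
30–39: 17800 * 0.966 = 17195
40+: 10300 * 0.953 + 12800 * 0.586 = 9816 + 7501 = 17317
Net migration: 20–29 + 320 → 9904; 30–39 − 360 → 16835
End of period: [1835, 13818, 9904, 16835, 17317]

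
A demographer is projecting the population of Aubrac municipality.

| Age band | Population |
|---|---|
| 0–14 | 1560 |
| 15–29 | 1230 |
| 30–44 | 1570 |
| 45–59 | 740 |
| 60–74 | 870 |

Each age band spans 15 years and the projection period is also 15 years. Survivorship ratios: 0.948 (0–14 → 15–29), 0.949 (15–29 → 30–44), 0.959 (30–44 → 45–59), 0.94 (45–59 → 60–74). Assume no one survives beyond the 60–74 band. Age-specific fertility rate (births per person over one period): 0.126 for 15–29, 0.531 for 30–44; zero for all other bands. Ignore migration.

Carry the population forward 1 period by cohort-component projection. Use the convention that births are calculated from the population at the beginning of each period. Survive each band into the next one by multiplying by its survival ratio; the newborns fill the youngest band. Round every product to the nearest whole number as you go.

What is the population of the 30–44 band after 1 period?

Let group 1 be 0–14 through group 5 = 60–74.
Period 1.
Births: 1230 × 0.126 = 155, 1570 × 0.531 = 834 → 989
Group 2: 1560 × 0.948 = 1479
Group 3: 1230 × 0.949 = 1167
Group 4: 1570 × 0.959 = 1506
Group 5: 740 × 0.94 = 696
End of period: [989, 1479, 1167, 1506, 696]

1167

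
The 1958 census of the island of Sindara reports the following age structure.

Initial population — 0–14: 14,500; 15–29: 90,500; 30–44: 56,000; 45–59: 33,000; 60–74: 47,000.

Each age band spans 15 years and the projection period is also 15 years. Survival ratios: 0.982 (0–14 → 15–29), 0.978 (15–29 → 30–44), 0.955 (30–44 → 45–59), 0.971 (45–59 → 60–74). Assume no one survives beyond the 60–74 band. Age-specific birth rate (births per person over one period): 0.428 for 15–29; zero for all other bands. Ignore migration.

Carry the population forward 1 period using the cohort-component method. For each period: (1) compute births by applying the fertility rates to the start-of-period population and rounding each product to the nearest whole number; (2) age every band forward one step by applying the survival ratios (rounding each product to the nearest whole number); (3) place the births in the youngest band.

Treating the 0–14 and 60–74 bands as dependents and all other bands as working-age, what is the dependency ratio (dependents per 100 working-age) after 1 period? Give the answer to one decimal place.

(Bands numbered youngest = 1 to oldest = 5.)
— Period 1 —
Births: 90500 × 0.428 = 38734
Band 2: 14500 × 0.982 = 14239
Band 3: 90500 × 0.978 = 88509
Band 4: 56000 × 0.955 = 53480
Band 5: 33000 × 0.971 = 32043
Giving 38734 / 14239 / 88509 / 53480 / 32043.
Dependents (band 0–14 + band 60–74) = 38734 + 32043 = 70777; working-age = 156228; ratio = 70777/156228 × 100 = 45.3

45.3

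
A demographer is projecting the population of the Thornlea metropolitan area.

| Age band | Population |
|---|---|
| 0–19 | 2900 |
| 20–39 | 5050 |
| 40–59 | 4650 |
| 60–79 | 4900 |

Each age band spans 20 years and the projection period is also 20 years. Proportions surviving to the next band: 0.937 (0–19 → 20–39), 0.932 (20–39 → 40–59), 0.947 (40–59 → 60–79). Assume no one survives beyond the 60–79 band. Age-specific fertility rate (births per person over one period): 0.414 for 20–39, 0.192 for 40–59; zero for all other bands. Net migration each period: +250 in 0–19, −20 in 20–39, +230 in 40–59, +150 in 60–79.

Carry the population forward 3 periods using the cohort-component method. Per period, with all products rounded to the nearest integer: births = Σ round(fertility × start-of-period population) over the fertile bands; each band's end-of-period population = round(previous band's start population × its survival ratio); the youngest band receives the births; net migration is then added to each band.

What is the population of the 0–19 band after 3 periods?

After projecting period 1:
Births: 5050 × 0.414 = 2091, 4650 × 0.192 = 893 → total 2984
20–39: 2900 × 0.937 = 2717
40–59: 5050 × 0.932 = 4707
60–79: 4650 × 0.947 = 4404
Net migration: 0–19 + 250 → 3234; 20–39 − 20 → 2697; 40–59 + 230 → 4937; 60–79 + 150 → 4554
Population now: 0–19=3234, 20–39=2697, 40–59=4937, 60–79=4554
After projecting period 2:
Births: 2697 × 0.414 = 1117, 4937 × 0.192 = 948 → total 2065
20–39: 3234 × 0.937 = 3030
40–59: 2697 × 0.932 = 2514
60–79: 4937 × 0.947 = 4675
Net migration: 0–19 + 250 → 2315; 20–39 − 20 → 3010; 40–59 + 230 → 2744; 60–79 + 150 → 4825
Population now: 0–19=2315, 20–39=3010, 40–59=2744, 60–79=4825
After projecting period 3:
Births: 3010 × 0.414 = 1246, 2744 × 0.192 = 527 → total 1773
20–39: 2315 × 0.937 = 2169
40–59: 3010 × 0.932 = 2805
60–79: 2744 × 0.947 = 2599
Net migration: 0–19 + 250 → 2023; 20–39 − 20 → 2149; 40–59 + 230 → 3035; 60–79 + 150 → 2749
Population now: 0–19=2023, 20–39=2149, 40–59=3035, 60–79=2749

2023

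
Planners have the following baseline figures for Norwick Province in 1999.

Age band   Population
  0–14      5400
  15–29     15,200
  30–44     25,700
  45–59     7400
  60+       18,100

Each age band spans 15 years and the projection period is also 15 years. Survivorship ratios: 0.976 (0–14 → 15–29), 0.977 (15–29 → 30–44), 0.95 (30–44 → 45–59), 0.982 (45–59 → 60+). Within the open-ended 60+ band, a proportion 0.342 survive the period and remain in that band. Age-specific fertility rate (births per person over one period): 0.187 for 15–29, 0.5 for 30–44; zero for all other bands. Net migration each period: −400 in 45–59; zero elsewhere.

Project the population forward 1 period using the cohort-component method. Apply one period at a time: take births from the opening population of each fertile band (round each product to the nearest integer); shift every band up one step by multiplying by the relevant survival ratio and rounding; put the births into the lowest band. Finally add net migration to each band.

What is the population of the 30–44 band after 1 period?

Call the groups 1 to 5, youngest first.
After projecting period 1:
Births: 15200 * 0.187 = 2842 ; 25700 * 0.5 = 12850 — total 15692
Group 2: 5400 * 0.976 = 5270
Group 3: 15200 * 0.977 = 14850
Group 4: 25700 * 0.95 = 24415
Group 5: 7400 * 0.982 + 18100 * 0.342 = 7267 + 6190 = 13457
Net migration: Group 4 − 400 → 24015
→ [15692, 5270, 14850, 24015, 13457]

14850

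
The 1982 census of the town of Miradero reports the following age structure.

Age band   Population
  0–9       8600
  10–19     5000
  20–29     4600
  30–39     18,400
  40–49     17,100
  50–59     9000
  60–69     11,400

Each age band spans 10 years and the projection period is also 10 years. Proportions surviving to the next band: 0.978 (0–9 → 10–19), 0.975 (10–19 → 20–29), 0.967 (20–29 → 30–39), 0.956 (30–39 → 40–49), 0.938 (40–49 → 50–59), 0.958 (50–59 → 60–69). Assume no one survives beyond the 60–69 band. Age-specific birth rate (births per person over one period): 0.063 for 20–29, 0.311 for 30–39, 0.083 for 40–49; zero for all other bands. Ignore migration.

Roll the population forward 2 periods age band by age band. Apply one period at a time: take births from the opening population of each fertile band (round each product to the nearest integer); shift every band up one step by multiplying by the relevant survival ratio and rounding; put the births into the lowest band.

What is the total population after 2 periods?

Let group 1 be 0–9 through group 7 = 60–69.
Period 1.
Births: 4600 * 0.063 = 290  |  18400 * 0.311 = 5722  |  17100 * 0.083 = 1419 — total 7431
Group 2: 8600 * 0.978 = 8411
Group 3: 5000 * 0.975 = 4875
Group 4: 4600 * 0.967 = 4448
Group 5: 18400 * 0.956 = 17590
Group 6: 17100 * 0.938 = 16040
Group 7: 9000 * 0.958 = 8622
→ [7431, 8411, 4875, 4448, 17590, 16040, 8622]
Period 2.
Births: 4875 * 0.063 = 307  |  4448 * 0.311 = 1383  |  17590 * 0.083 = 1460 — total 3150
Group 2: 7431 * 0.978 = 7268
Group 3: 8411 * 0.975 = 8201
Group 4: 4875 * 0.967 = 4714
Group 5: 4448 * 0.956 = 4252
Group 6: 17590 * 0.938 = 16499
Group 7: 16040 * 0.958 = 15366
→ [3150, 7268, 8201, 4714, 4252, 16499, 15366]
Total after period 2: 3150 + 7268 + 8201 + 4714 + 4252 + 16499 + 15366 = 59450

59450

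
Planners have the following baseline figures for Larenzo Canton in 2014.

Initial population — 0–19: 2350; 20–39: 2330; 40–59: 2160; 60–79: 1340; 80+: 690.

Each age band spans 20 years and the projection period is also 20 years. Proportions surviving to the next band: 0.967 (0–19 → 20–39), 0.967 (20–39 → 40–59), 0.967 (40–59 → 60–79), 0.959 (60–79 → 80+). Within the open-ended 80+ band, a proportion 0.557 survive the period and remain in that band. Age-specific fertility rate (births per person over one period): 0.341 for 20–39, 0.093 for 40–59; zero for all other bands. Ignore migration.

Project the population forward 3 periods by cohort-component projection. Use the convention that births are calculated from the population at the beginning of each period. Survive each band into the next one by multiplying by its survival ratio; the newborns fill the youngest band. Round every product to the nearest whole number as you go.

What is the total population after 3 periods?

Let band 1 be 0–19 through band 5 = 80+.
[period 1]
Births: 2330 × 0.341 = 795, 2160 × 0.093 = 201 — total 996
Band 2: 2350 × 0.967 = 2272
Band 3: 2330 × 0.967 = 2253
Band 4: 2160 × 0.967 = 2089
Band 5: 1340 × 0.959 + 690 × 0.557 = 1285 + 384 = 1669
End of period: [996, 2272, 2253, 2089, 1669]
[period 2]
Births: 2272 × 0.341 = 775, 2253 × 0.093 = 210 — total 985
Band 2: 996 × 0.967 = 963
Band 3: 2272 × 0.967 = 2197
Band 4: 2253 × 0.967 = 2179
Band 5: 2089 × 0.959 + 1669 × 0.557 = 2003 + 930 = 2933
End of period: [985, 963, 2197, 2179, 2933]
[period 3]
Births: 963 × 0.341 = 328, 2197 × 0.093 = 204 — total 532
Band 2: 985 × 0.967 = 952
Band 3: 963 × 0.967 = 931
Band 4: 2197 × 0.967 = 2124
Band 5: 2179 × 0.959 + 2933 × 0.557 = 2090 + 1634 = 3724
End of period: [532, 952, 931, 2124, 3724]
Total after period 3: 532 + 952 + 931 + 2124 + 3724 = 8263

8263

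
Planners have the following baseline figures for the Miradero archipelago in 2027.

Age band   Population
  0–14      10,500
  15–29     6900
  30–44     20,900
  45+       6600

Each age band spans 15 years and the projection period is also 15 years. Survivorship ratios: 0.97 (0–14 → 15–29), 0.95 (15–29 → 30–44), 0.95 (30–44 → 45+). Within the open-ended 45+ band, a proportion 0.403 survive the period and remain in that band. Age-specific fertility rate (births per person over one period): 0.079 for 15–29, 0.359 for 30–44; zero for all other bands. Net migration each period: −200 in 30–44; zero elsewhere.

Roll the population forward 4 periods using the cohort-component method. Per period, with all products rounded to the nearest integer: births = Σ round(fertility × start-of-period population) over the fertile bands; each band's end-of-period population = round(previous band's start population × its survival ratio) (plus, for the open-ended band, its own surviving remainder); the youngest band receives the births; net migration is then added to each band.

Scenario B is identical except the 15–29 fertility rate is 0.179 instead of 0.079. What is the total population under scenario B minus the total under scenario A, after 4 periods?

3120

— Period 1 —
Births: 6900 × 0.079 = 545 ; 20900 × 0.359 = 7503 → 8048
15–29: 10500 × 0.97 = 10185
30–44: 6900 × 0.95 = 6555
45+: 20900 × 0.95 + 6600 × 0.403 = 19855 + 2660 = 22515
Net migration: 30–44 − 200 → 6355
End of period: [8048, 10185, 6355, 22515]
— Period 2 —
Births: 10185 × 0.079 = 805 ; 6355 × 0.359 = 2281 → 3086
15–29: 8048 × 0.97 = 7807
30–44: 10185 × 0.95 = 9676
45+: 6355 × 0.95 + 22515 × 0.403 = 6037 + 9074 = 15111
Net migration: 30–44 − 200 → 9476
End of period: [3086, 7807, 9476, 15111]
— Period 3 —
Births: 7807 × 0.079 = 617 ; 9476 × 0.359 = 3402 → 4019
15–29: 3086 × 0.97 = 2993
30–44: 7807 × 0.95 = 7417
45+: 9476 × 0.95 + 15111 × 0.403 = 9002 + 6090 = 15092
Net migration: 30–44 − 200 → 7217
End of period: [4019, 2993, 7217, 15092]
— Period 4 —
Births: 2993 × 0.079 = 236 ; 7217 × 0.359 = 2591 → 2827
15–29: 4019 × 0.97 = 3898
30–44: 2993 × 0.95 = 2843
45+: 7217 × 0.95 + 15092 × 0.403 = 6856 + 6082 = 12938
Net migration: 30–44 − 200 → 2643
End of period: [2827, 3898, 2643, 12938]
Scenario A total after 4 periods: 22306
Scenario B projection —
— Period 1 —
Births: 6900 × 0.179 = 1235 ; 20900 × 0.359 = 7503 → 8738
15–29: 10500 × 0.97 = 10185
30–44: 6900 × 0.95 = 6555
45+: 20900 × 0.95 + 6600 × 0.403 = 19855 + 2660 = 22515
Net migration: 30–44 − 200 → 6355
End of period: [8738, 10185, 6355, 22515]
— Period 2 —
Births: 10185 × 0.179 = 1823 ; 6355 × 0.359 = 2281 → 4104
15–29: 8738 × 0.97 = 8476
30–44: 10185 × 0.95 = 9676
45+: 6355 × 0.95 + 22515 × 0.403 = 6037 + 9074 = 15111
Net migration: 30–44 − 200 → 9476
End of period: [4104, 8476, 9476, 15111]
— Period 3 —
Births: 8476 × 0.179 = 1517 ; 9476 × 0.359 = 3402 → 4919
15–29: 4104 × 0.97 = 3981
30–44: 8476 × 0.95 = 8052
45+: 9476 × 0.95 + 15111 × 0.403 = 9002 + 6090 = 15092
Net migration: 30–44 − 200 → 7852
End of period: [4919, 3981, 7852, 15092]
— Period 4 —
Births: 3981 × 0.179 = 713 ; 7852 × 0.359 = 2819 → 3532
15–29: 4919 × 0.97 = 4771
30–44: 3981 × 0.95 = 3782
45+: 7852 × 0.95 + 15092 × 0.403 = 7459 + 6082 = 13541
Net migration: 30–44 − 200 → 3582
End of period: [3532, 4771, 3582, 13541]
Scenario B total after 4 periods: 25426
Difference B − A = 25426 − 22306 = 3120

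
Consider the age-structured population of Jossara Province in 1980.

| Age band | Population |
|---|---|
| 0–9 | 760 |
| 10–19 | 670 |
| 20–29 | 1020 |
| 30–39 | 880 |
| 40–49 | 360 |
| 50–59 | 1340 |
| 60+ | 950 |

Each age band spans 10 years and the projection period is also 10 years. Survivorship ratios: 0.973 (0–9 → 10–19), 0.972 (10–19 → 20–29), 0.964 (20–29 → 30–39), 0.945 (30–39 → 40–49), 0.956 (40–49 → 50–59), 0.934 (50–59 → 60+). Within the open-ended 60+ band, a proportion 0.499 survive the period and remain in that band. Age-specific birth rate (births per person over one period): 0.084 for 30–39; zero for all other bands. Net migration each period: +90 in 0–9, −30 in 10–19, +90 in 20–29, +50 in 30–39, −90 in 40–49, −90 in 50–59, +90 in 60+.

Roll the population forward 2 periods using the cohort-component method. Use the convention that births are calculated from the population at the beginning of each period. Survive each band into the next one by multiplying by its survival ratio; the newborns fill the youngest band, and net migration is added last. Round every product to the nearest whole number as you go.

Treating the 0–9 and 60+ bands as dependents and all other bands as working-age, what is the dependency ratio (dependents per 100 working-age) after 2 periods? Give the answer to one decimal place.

— Period 1 —
Births: 880 × 0.084 = 74
10–19: 760 × 0.973 = 739
20–29: 670 × 0.972 = 651
30–39: 1020 × 0.964 = 983
40–49: 880 × 0.945 = 832
50–59: 360 × 0.956 = 344
60+: 1340 × 0.934 + 950 × 0.499 = 1252 + 474 = 1726
Net migration: 0–9 + 90 → 164; 10–19 − 30 → 709; 20–29 + 90 → 741; 30–39 + 50 → 1033; 40–49 − 90 → 742; 50–59 − 90 → 254; 60+ + 90 → 1816
Giving 164 / 709 / 741 / 1033 / 742 / 254 / 1816.
— Period 2 —
Births: 1033 × 0.084 = 87
10–19: 164 × 0.973 = 160
20–29: 709 × 0.972 = 689
30–39: 741 × 0.964 = 714
40–49: 1033 × 0.945 = 976
50–59: 742 × 0.956 = 709
60+: 254 × 0.934 + 1816 × 0.499 = 237 + 906 = 1143
Net migration: 0–9 + 90 → 177; 10–19 − 30 → 130; 20–29 + 90 → 779; 30–39 + 50 → 764; 40–49 − 90 → 886; 50–59 − 90 → 619; 60+ + 90 → 1233
Giving 177 / 130 / 779 / 764 / 886 / 619 / 1233.
Dependents (band 0–9 + band 60+) = 177 + 1233 = 1410; working-age = 3178; ratio = 1410/3178 × 100 = 44.4

44.4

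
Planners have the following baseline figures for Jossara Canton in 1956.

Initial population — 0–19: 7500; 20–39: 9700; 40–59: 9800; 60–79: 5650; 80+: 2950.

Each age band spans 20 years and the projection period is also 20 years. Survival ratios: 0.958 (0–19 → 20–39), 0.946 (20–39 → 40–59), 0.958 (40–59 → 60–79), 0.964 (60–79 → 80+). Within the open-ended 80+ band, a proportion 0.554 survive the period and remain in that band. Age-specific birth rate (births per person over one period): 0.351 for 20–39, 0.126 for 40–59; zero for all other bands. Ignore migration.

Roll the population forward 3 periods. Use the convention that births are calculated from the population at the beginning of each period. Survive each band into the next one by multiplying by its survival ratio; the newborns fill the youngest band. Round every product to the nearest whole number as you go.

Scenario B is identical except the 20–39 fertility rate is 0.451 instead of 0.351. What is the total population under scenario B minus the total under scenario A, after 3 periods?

After projecting period 1:
Births: 9700 * 0.351 = 3405  |  9800 * 0.126 = 1235 ⇒ total 4640
20–39: 7500 * 0.958 = 7185
40–59: 9700 * 0.946 = 9176
60–79: 9800 * 0.958 = 9388
80+: 5650 * 0.964 + 2950 * 0.554 = 5447 + 1634 = 7081
Population now: 0–19=4640, 20–39=7185, 40–59=9176, 60–79=9388, 80+=7081
After projecting period 2:
Births: 7185 * 0.351 = 2522  |  9176 * 0.126 = 1156 ⇒ total 3678
20–39: 4640 * 0.958 = 4445
40–59: 7185 * 0.946 = 6797
60–79: 9176 * 0.958 = 8791
80+: 9388 * 0.964 + 7081 * 0.554 = 9050 + 3923 = 12973
Population now: 0–19=3678, 20–39=4445, 40–59=6797, 60–79=8791, 80+=12973
After projecting period 3:
Births: 4445 * 0.351 = 1560  |  6797 * 0.126 = 856 ⇒ total 2416
20–39: 3678 * 0.958 = 3524
40–59: 4445 * 0.946 = 4205
60–79: 6797 * 0.958 = 6512
80+: 8791 * 0.964 + 12973 * 0.554 = 8475 + 7187 = 15662
Population now: 0–19=2416, 20–39=3524, 40–59=4205, 60–79=6512, 80+=15662
Scenario A total after 3 periods: 32319
Scenario B projection —
After projecting period 1:
Births: 9700 * 0.451 = 4375  |  9800 * 0.126 = 1235 ⇒ total 5610
20–39: 7500 * 0.958 = 7185
40–59: 9700 * 0.946 = 9176
60–79: 9800 * 0.958 = 9388
80+: 5650 * 0.964 + 2950 * 0.554 = 5447 + 1634 = 7081
Population now: 0–19=5610, 20–39=7185, 40–59=9176, 60–79=9388, 80+=7081
After projecting period 2:
Births: 7185 * 0.451 = 3240  |  9176 * 0.126 = 1156 ⇒ total 4396
20–39: 5610 * 0.958 = 5374
40–59: 7185 * 0.946 = 6797
60–79: 9176 * 0.958 = 8791
80+: 9388 * 0.964 + 7081 * 0.554 = 9050 + 3923 = 12973
Population now: 0–19=4396, 20–39=5374, 40–59=6797, 60–79=8791, 80+=12973
After projecting period 3:
Births: 5374 * 0.451 = 2424  |  6797 * 0.126 = 856 ⇒ total 3280
20–39: 4396 * 0.958 = 4211
40–59: 5374 * 0.946 = 5084
60–79: 6797 * 0.958 = 6512
80+: 8791 * 0.964 + 12973 * 0.554 = 8475 + 7187 = 15662
Population now: 0–19=3280, 20–39=4211, 40–59=5084, 60–79=6512, 80+=15662
Scenario B total after 3 periods: 34749
Difference B − A = 34749 − 32319 = 2430

2430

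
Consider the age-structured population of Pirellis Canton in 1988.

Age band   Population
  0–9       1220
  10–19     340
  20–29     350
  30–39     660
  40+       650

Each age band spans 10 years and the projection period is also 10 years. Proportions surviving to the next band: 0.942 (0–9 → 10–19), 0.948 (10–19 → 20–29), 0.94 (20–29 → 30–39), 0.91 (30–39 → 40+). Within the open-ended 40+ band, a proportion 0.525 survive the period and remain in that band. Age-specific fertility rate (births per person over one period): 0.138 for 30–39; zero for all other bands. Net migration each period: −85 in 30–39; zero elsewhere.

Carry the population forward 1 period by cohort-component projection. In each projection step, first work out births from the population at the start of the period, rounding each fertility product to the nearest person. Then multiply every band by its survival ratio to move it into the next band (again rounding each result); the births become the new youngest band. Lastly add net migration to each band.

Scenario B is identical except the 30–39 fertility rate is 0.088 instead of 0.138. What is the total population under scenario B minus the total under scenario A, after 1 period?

-33

Call the groups 1 to 5, youngest first.
Period 1:
Births: 660 × 0.138 = 91
Group 2: 1220 × 0.942 = 1149
Group 3: 340 × 0.948 = 322
Group 4: 350 × 0.94 = 329
Group 5: 660 × 0.91 + 650 × 0.525 = 601 + 341 = 942
Net migration: Group 4 − 85 → 244
→ [91, 1149, 322, 244, 942]
Scenario A total after 1 period: 2748
Scenario B projection —
Period 1:
Births: 660 × 0.088 = 58
Group 2: 1220 × 0.942 = 1149
Group 3: 340 × 0.948 = 322
Group 4: 350 × 0.94 = 329
Group 5: 660 × 0.91 + 650 × 0.525 = 601 + 341 = 942
Net migration: Group 4 − 85 → 244
→ [58, 1149, 322, 244, 942]
Scenario B total after 1 period: 2715
Difference B − A = 2715 − 2748 = -33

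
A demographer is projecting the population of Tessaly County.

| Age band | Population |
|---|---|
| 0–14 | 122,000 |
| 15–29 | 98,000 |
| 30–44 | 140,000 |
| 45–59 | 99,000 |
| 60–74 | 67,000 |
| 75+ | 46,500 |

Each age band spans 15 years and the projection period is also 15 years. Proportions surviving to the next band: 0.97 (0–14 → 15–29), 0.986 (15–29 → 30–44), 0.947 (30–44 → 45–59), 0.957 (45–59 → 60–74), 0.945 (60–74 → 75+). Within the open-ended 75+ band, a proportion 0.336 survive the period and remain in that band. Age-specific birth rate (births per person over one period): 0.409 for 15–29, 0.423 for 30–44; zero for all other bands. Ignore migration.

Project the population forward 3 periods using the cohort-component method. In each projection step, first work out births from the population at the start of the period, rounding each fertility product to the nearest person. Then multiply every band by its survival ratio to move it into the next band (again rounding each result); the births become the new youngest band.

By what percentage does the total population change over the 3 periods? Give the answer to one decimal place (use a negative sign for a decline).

Period 1.
Births: 98000 × 0.409 = 40082 ; 140000 × 0.423 = 59220 — total 99302
15–29: 122000 × 0.97 = 118340
30–44: 98000 × 0.986 = 96628
45–59: 140000 × 0.947 = 132580
60–74: 99000 × 0.957 = 94743
75+: 67000 × 0.945 + 46500 × 0.336 = 63315 + 15624 = 78939
End of period: [99302, 118340, 96628, 132580, 94743, 78939]
Period 2.
Births: 118340 × 0.409 = 48401 ; 96628 × 0.423 = 40874 — total 89275
15–29: 99302 × 0.97 = 96323
30–44: 118340 × 0.986 = 116683
45–59: 96628 × 0.947 = 91507
60–74: 132580 × 0.957 = 126879
75+: 94743 × 0.945 + 78939 × 0.336 = 89532 + 26524 = 116056
End of period: [89275, 96323, 116683, 91507, 126879, 116056]
Period 3.
Births: 96323 × 0.409 = 39396 ; 116683 × 0.423 = 49357 — total 88753
15–29: 89275 × 0.97 = 86597
30–44: 96323 × 0.986 = 94974
45–59: 116683 × 0.947 = 110499
60–74: 91507 × 0.957 = 87572
75+: 126879 × 0.945 + 116056 × 0.336 = 119901 + 38995 = 158896
End of period: [88753, 86597, 94974, 110499, 87572, 158896]
Total: 572500 → 627291; change = 54791; percentage change = 9.6%

9.6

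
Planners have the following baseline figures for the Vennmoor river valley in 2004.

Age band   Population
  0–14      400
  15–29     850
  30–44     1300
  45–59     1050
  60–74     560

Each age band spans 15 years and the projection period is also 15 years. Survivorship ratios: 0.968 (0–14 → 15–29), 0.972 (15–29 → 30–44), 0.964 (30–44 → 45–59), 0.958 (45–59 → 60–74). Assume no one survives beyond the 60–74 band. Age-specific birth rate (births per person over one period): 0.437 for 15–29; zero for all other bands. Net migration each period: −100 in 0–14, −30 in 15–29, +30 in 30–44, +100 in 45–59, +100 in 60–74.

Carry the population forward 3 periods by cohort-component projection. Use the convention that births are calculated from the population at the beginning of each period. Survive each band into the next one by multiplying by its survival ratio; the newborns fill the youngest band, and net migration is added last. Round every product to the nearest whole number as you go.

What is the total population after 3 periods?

1730

Period 1:
Births: 850 × 0.437 = 371
15–29: 400 × 0.968 = 387
30–44: 850 × 0.972 = 826
45–59: 1300 × 0.964 = 1253
60–74: 1050 × 0.958 = 1006
Net migration: 0–14 − 100 → 271; 15–29 − 30 → 357; 30–44 + 30 → 856; 45–59 + 100 → 1353; 60–74 + 100 → 1106
Population now: 0–14=271, 15–29=357, 30–44=856, 45–59=1353, 60–74=1106
Period 2:
Births: 357 × 0.437 = 156
15–29: 271 × 0.968 = 262
30–44: 357 × 0.972 = 347
45–59: 856 × 0.964 = 825
60–74: 1353 × 0.958 = 1296
Net migration: 0–14 − 100 → 56; 15–29 − 30 → 232; 30–44 + 30 → 377; 45–59 + 100 → 925; 60–74 + 100 → 1396
Population now: 0–14=56, 15–29=232, 30–44=377, 45–59=925, 60–74=1396
Period 3:
Births: 232 × 0.437 = 101
15–29: 56 × 0.968 = 54
30–44: 232 × 0.972 = 226
45–59: 377 × 0.964 = 363
60–74: 925 × 0.958 = 886
Net migration: 0–14 − 100 → 1; 15–29 − 30 → 24; 30–44 + 30 → 256; 45–59 + 100 → 463; 60–74 + 100 → 986
Population now: 0–14=1, 15–29=24, 30–44=256, 45–59=463, 60–74=986
Total after period 3: 1 + 24 + 256 + 463 + 986 = 1730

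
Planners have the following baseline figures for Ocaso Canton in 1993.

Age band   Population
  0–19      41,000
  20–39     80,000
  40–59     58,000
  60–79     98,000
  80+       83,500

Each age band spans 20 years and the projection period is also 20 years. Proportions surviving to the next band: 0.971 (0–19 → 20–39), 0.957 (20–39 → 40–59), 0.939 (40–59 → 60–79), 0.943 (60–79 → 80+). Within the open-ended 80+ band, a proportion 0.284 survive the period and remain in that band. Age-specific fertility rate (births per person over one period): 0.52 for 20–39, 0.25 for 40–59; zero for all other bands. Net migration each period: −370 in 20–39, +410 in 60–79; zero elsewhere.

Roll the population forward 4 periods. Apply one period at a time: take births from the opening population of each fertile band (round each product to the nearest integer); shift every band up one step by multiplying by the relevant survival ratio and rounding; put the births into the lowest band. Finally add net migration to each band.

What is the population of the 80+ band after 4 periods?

60005

Call the bands 1 to 5, youngest first.
After projecting period 1:
Births: 80000 * 0.52 = 41600  |  58000 * 0.25 = 14500 — total 56100
Band 2: 41000 * 0.971 = 39811
Band 3: 80000 * 0.957 = 76560
Band 4: 58000 * 0.939 = 54462
Band 5: 98000 * 0.943 + 83500 * 0.284 = 92414 + 23714 = 116128
Net migration: Band 2 − 370 → 39441; Band 4 + 410 → 54872
Population now: 0–19=56100, 20–39=39441, 40–59=76560, 60–79=54872, 80+=116128
After projecting period 2:
Births: 39441 * 0.52 = 20509  |  76560 * 0.25 = 19140 — total 39649
Band 2: 56100 * 0.971 = 54473
Band 3: 39441 * 0.957 = 37745
Band 4: 76560 * 0.939 = 71890
Band 5: 54872 * 0.943 + 116128 * 0.284 = 51744 + 32980 = 84724
Net migration: Band 2 − 370 → 54103; Band 4 + 410 → 72300
Population now: 0–19=39649, 20–39=54103, 40–59=37745, 60–79=72300, 80+=84724
After projecting period 3:
Births: 54103 * 0.52 = 28134  |  37745 * 0.25 = 9436 — total 37570
Band 2: 39649 * 0.971 = 38499
Band 3: 54103 * 0.957 = 51777
Band 4: 37745 * 0.939 = 35443
Band 5: 72300 * 0.943 + 84724 * 0.284 = 68179 + 24062 = 92241
Net migration: Band 2 − 370 → 38129; Band 4 + 410 → 35853
Population now: 0–19=37570, 20–39=38129, 40–59=51777, 60–79=35853, 80+=92241
After projecting period 4:
Births: 38129 * 0.52 = 19827  |  51777 * 0.25 = 12944 — total 32771
Band 2: 37570 * 0.971 = 36480
Band 3: 38129 * 0.957 = 36489
Band 4: 51777 * 0.939 = 48619
Band 5: 35853 * 0.943 + 92241 * 0.284 = 33809 + 26196 = 60005
Net migration: Band 2 − 370 → 36110; Band 4 + 410 → 49029
Population now: 0–19=32771, 20–39=36110, 40–59=36489, 60–79=49029, 80+=60005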